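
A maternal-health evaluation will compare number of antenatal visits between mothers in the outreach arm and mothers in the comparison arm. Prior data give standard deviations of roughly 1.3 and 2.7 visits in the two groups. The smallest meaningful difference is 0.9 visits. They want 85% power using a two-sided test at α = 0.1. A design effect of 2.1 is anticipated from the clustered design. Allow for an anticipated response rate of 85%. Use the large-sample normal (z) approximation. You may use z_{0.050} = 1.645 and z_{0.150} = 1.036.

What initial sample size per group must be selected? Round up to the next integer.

n = 197 per group

n = (z_{α/2} + z_β)² · (σ₁² + σ₂²) / δ²
  = (1.645 + 1.036)² · (1.3² + 2.7² = 8.98) / 0.9²
  = 7.1878 · 8.98 / 0.81
  = 79.69
Design effect: 2.1 × 79.69 = 167.34.
Adjust for 85% response: 167.34 / 0.85 = 196.87.
Round up → n = 197 per group.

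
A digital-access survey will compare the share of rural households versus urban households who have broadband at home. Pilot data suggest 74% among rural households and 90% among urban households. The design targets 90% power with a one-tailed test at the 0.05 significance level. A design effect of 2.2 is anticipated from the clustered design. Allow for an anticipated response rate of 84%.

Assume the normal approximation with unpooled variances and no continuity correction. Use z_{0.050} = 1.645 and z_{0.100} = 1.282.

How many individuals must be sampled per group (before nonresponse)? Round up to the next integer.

n = 248 per group

n = (z_α + z_β)² · [p₁(1−p₁) + p₂(1−p₂)] / (p₁ − p₂)²
  = (1.645 + 1.282)² · (0.74·0.26 + 0.90·0.10) / (-0.16)²
  = (2.927)² · (0.1924 + 0.0900) / 0.0256
  = 8.5673 · 0.2824 / 0.0256
  = 94.51
Design effect: 2.2 × 94.51 = 207.92.
Adjust for 84% response: 207.92 / 0.84 = 247.52.
Round up → n = 248 per group.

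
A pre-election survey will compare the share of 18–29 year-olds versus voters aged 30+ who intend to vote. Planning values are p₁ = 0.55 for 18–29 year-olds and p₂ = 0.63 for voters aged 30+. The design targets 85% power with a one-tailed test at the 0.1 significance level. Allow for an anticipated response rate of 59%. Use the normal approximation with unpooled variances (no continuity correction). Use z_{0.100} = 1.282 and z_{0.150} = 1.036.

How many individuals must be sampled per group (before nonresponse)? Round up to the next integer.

n = 684 per group

n = (z_α + z_β)² · [p₁(1−p₁) + p₂(1−p₂)] / (p₁ − p₂)²
  = (1.282 + 1.036)² · (0.55·0.45 + 0.63·0.37) / (-0.08)²
  = (2.318)² · (0.2475 + 0.2331) / 0.0064
  = 5.3731 · 0.4806 / 0.0064
  = 403.49
Adjust for 59% response: 403.49 / 0.59 = 683.88.
Round up → n = 684 per group.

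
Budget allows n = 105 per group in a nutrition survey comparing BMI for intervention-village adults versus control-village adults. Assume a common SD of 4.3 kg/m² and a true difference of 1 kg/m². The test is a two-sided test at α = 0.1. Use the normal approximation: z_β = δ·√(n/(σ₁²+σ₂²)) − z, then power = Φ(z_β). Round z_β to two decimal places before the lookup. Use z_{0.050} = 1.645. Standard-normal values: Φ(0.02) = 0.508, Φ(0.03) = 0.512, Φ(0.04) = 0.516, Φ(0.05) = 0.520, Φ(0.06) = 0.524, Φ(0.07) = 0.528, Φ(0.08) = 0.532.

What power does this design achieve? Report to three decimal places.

z_β = δ·√(n/(σ₁²+σ₂²)) − z_{α/2}
    = 1 · √(105/36.98) − 1.645
    = 1 · 1.68504 − 1.645
    = 1.6850 − 1.645 = 0.0400 → 0.04
Power = Φ(0.04) = 0.516.

Power ≈ 0.516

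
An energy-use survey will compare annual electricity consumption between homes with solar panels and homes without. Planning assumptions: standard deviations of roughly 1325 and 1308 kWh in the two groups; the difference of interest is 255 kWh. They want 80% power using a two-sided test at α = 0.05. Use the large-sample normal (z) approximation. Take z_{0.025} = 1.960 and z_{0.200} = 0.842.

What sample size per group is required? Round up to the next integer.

n = 419 per group

n = (z_{α/2} + z_β)² · (σ₁² + σ₂²) / δ²
  = (1.960 + 0.842)² · (1325² + 1308² = 3466489) / 255²
  = 7.8512 · 3466489 / 65025
  = 418.55
Round up → n = 419 per group.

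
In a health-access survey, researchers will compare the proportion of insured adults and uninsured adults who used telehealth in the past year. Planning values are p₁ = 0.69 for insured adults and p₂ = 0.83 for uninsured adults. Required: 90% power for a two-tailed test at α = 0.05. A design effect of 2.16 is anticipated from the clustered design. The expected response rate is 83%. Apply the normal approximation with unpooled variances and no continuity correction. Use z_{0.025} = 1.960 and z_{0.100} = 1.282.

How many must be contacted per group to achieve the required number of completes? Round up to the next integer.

n = 496 per group

n = (z_{α/2} + z_β)² · [p₁(1−p₁) + p₂(1−p₂)] / (p₁ − p₂)²
  = (1.960 + 1.282)² · (0.69·0.31 + 0.83·0.17) / (-0.14)²
  = (3.242)² · (0.2139 + 0.1411) / 0.0196
  = 10.5106 · 0.3550 / 0.0196
  = 190.37
Design effect: 2.16 × 190.37 = 411.20.
Adjust for 83% response: 411.20 / 0.83 = 495.42.
Round up → n = 496 per group.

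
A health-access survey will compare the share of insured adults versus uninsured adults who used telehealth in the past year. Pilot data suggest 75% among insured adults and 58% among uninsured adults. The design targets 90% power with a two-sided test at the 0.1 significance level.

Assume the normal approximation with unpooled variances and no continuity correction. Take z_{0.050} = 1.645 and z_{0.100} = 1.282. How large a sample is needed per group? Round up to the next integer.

n = 128 per group

n = (z_{α/2} + z_β)² · [p₁(1−p₁) + p₂(1−p₂)] / (p₁ − p₂)²
  = (1.645 + 1.282)² · (0.75·0.25 + 0.58·0.42) / (0.17)²
  = (2.927)² · (0.1875 + 0.2436) / 0.0289
  = 8.5673 · 0.4311 / 0.0289
  = 127.80
Round up → n = 128 per group.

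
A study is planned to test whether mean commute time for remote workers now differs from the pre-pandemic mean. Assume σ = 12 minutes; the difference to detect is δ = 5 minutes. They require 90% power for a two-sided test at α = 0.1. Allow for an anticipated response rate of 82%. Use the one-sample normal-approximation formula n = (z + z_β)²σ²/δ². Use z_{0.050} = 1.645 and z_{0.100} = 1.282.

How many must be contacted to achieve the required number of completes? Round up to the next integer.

n = 61

n = (z_{α/2} + z_β)² · σ² / δ²
  = (1.645 + 1.282)² · 12² / 5²
  = 8.5673 · 144 / 25
  = 49.35
Adjust for 82% response: 49.35 / 0.82 = 60.18.
Round up → n = 61.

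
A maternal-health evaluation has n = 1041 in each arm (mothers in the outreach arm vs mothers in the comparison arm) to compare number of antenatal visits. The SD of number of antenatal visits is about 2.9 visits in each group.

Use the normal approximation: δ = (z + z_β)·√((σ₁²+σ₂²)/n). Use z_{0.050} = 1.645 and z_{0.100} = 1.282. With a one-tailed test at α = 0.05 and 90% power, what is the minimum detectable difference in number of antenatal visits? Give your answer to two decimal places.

Minimum detectable difference ≈ 0.37 visits

δ = (z_α + z_β) · √((σ₁²+σ₂²)/n)
  = (1.645 + 1.282) · √(16.82/1041)
  = 2.927 · √0.01616
  = 2.927 · 0.1271
  = 0.3721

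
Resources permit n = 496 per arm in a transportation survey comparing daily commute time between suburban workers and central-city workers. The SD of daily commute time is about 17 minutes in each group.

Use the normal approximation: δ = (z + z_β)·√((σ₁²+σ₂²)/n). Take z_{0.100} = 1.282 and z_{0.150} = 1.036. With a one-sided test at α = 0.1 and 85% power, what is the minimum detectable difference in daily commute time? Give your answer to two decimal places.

δ = (z_α + z_β) · √((σ₁²+σ₂²)/n)
  = (1.282 + 1.036) · √(578/496)
  = 2.318 · √1.1653
  = 2.318 · 1.0795
  = 2.5023

Minimum detectable difference ≈ 2.50 minutes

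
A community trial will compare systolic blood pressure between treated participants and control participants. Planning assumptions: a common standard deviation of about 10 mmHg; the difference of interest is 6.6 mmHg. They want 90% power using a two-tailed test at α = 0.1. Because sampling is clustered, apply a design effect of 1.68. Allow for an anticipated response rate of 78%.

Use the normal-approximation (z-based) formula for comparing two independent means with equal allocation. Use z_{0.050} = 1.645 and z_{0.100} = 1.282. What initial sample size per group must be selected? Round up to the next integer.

n = (z_{α/2} + z_β)² · (σ₁² + σ₂²) / δ²
  = (1.645 + 1.282)² · (2·10² = 200) / 6.6²
  = 8.5673 · 200 / 43.56
  = 39.34
Design effect: 1.68 × 39.34 = 66.08.
Adjust for 78% response: 66.08 / 0.78 = 84.72.
Round up → n = 85 per group.

n = 85 per group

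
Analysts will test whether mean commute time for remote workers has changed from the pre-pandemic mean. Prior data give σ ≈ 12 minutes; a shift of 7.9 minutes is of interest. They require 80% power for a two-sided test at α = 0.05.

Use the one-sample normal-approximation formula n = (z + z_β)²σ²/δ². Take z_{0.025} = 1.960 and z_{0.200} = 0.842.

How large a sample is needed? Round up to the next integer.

n = (z_{α/2} + z_β)² · σ² / δ²
  = (1.960 + 0.842)² · 12² / 7.9²
  = 7.8512 · 144 / 62.41
  = 18.12
Round up → n = 19.

n = 19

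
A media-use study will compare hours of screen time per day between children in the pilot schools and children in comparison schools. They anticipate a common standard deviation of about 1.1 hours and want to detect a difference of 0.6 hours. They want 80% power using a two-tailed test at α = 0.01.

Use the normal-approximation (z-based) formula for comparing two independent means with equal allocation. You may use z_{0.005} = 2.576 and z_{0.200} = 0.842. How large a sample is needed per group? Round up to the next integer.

n = (z_{α/2} + z_β)² · (σ₁² + σ₂²) / δ²
  = (2.576 + 0.842)² · (2·1.1² = 2.42) / 0.6²
  = 11.6827 · 2.42 / 0.36
  = 78.53
Round up → n = 79 per group.

n = 79 per group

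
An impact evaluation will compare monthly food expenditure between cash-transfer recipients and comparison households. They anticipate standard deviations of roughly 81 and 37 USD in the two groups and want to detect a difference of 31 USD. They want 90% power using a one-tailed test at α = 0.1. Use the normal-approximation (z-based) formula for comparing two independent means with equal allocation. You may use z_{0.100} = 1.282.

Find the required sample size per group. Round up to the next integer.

n = 55 per group

n = (z_α + z_β)² · (σ₁² + σ₂²) / δ²
  = (1.282 + 1.282)² · (81² + 37² = 7930) / 31²
  = 6.5741 · 7930 / 961
  = 54.25
Round up → n = 55 per group.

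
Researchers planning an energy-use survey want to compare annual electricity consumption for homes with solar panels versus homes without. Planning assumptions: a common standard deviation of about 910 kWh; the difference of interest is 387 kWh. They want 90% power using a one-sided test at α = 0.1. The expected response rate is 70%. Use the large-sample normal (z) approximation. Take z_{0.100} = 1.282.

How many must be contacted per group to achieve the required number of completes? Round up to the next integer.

n = 104 per group

n = (z_α + z_β)² · (σ₁² + σ₂²) / δ²
  = (1.282 + 1.282)² · (2·910² = 1656200) / 387²
  = 6.5741 · 1656200 / 149769
  = 72.70
Adjust for 70% response: 72.70 / 0.70 = 103.86.
Round up → n = 104 per group.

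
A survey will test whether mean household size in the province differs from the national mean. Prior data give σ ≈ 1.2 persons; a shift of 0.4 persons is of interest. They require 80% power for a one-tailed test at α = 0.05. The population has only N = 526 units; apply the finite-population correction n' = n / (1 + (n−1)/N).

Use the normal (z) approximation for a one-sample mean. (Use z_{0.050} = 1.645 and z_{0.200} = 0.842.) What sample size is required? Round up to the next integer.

n = 51

n = (z_α + z_β)² · σ² / δ²
  = (1.645 + 0.842)² · 1.2² / 0.4²
  = 6.1852 · 1.44 / 0.16
  = 55.67
Finite-population correction (N = 526): 55.67 / (1 + (55.67 − 1)/526) = 50.43.
Round up → n = 51.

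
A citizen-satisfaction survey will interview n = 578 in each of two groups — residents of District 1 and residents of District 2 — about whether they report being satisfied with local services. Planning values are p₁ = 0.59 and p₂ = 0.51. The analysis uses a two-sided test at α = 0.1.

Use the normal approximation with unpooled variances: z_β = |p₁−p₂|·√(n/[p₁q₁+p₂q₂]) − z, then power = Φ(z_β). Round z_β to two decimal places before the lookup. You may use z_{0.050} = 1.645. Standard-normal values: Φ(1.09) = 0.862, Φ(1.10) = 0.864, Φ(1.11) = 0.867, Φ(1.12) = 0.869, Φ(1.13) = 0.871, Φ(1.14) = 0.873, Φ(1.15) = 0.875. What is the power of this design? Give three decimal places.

Power ≈ 0.864

z_β = |p₁−p₂|·√(n/[p₁q₁+p₂q₂]) − z_{α/2}
    = 0.08 · √(578/0.4918) − 1.645
    = 0.08 · 34.2823 − 1.645
    = 2.7426 − 1.645 = 1.0976 → 1.10
Power = Φ(1.10) = 0.864.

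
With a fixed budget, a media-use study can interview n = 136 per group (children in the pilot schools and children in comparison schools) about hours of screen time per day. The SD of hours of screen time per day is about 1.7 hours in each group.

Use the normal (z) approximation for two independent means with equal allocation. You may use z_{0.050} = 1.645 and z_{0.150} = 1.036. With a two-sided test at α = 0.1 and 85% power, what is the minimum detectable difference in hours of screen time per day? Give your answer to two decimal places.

Minimum detectable difference ≈ 0.55 hours

δ = (z_{α/2} + z_β) · √((σ₁²+σ₂²)/n)
  = (1.645 + 1.036) · √(5.78/136)
  = 2.681 · √0.0425
  = 2.681 · 0.2062
  = 0.5527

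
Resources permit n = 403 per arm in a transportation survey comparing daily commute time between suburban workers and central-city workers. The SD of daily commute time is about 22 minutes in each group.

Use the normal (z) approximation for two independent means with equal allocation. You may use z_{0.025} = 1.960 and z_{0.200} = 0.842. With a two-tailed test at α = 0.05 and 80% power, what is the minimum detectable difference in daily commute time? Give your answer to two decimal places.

Minimum detectable difference ≈ 4.34 minutes

δ = (z_{α/2} + z_β) · √((σ₁²+σ₂²)/n)
  = (1.960 + 0.842) · √(968/403)
  = 2.802 · √2.402
  = 2.802 · 1.5498
  = 4.3426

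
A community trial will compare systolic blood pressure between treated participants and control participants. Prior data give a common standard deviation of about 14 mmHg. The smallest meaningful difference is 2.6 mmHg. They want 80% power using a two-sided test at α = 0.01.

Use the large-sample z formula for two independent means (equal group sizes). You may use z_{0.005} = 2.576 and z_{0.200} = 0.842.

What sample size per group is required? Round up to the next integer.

n = 678 per group

n = (z_{α/2} + z_β)² · (σ₁² + σ₂²) / δ²
  = (2.576 + 0.842)² · (2·14² = 392) / 2.6²
  = 11.6827 · 392 / 6.76
  = 677.46
Round up → n = 678 per group.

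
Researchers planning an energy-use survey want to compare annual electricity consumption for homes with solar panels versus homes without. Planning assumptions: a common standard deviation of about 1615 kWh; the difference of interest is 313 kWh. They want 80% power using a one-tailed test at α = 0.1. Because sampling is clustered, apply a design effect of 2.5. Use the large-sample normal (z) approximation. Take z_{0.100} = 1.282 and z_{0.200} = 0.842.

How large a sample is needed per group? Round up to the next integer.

n = 601 per group

n = (z_α + z_β)² · (σ₁² + σ₂²) / δ²
  = (1.282 + 0.842)² · (2·1615² = 5216450) / 313²
  = 4.5114 · 5216450 / 97969
  = 240.21
Design effect: 2.5 × 240.21 = 600.53.
Round up → n = 601 per group.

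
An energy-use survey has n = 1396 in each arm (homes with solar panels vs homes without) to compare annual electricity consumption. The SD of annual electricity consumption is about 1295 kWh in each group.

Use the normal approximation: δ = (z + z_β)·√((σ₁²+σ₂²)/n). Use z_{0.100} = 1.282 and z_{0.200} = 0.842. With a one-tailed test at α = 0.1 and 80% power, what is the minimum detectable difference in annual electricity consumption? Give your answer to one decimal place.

Minimum detectable difference ≈ 104.1 kWh

δ = (z_α + z_β) · √((σ₁²+σ₂²)/n)
  = (1.282 + 0.842) · √(3354050/1396)
  = 2.124 · √2402.6
  = 2.124 · 49.0165
  = 104.1110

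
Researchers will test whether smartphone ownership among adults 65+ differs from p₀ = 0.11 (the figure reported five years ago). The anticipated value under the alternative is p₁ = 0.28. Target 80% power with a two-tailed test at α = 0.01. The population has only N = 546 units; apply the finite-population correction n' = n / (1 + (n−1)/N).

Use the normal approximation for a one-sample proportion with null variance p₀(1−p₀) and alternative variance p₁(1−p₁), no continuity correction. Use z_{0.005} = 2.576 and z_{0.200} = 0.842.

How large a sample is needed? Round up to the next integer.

n = [z_{α/2}·√(p₀q₀) + z_β·√(p₁q₁)]² / (p₁ − p₀)²
  = [2.576·√(0.11·0.89) + 0.842·√(0.28·0.72)]² / (0.17)²
  = [2.576·0.3129 + 0.842·0.4490]² / 0.0289
  = [1.1841]² / 0.0289
  = 48.51
Finite-population correction (N = 546): 48.51 / (1 + (48.51 − 1)/546) = 44.63.
Round up → n = 45.

n = 45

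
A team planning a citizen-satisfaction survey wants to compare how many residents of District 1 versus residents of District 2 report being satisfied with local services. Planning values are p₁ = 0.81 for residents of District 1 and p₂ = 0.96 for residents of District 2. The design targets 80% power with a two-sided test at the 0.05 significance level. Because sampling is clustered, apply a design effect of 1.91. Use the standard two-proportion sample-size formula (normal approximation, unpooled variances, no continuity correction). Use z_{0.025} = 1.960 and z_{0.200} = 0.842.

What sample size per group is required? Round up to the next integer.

n = (z_{α/2} + z_β)² · [p₁(1−p₁) + p₂(1−p₂)] / (p₁ − p₂)²
  = (1.960 + 0.842)² · (0.81·0.19 + 0.96·0.04) / (-0.15)²
  = (2.802)² · (0.1539 + 0.0384) / 0.0225
  = 7.8512 · 0.1923 / 0.0225
  = 67.10
Design effect: 1.91 × 67.10 = 128.16.
Round up → n = 129 per group.

n = 129 per group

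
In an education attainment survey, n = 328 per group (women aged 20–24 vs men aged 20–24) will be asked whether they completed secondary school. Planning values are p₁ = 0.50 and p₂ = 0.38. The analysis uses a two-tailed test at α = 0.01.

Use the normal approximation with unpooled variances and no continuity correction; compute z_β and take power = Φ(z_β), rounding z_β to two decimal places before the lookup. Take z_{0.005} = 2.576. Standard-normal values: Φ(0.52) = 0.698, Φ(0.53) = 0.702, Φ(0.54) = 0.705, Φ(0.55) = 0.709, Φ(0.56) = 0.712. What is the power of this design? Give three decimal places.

z_β = |p₁−p₂|·√(n/[p₁q₁+p₂q₂]) − z_{α/2}
    = 0.12 · √(328/0.4856) − 2.576
    = 0.12 · 25.9895 − 2.576
    = 3.1187 − 2.576 = 0.5427 → 0.54
Power = Φ(0.54) = 0.705.

Power ≈ 0.705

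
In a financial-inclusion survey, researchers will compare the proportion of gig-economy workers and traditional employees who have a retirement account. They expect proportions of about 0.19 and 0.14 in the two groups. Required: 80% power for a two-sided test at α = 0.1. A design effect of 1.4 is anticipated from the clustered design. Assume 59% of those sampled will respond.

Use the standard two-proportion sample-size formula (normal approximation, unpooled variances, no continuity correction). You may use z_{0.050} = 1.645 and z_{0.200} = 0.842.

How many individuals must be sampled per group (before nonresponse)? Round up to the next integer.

n = (z_{α/2} + z_β)² · [p₁(1−p₁) + p₂(1−p₂)] / (p₁ − p₂)²
  = (1.645 + 0.842)² · (0.19·0.81 + 0.14·0.86) / (0.05)²
  = (2.487)² · (0.1539 + 0.1204) / 0.0025
  = 6.1852 · 0.2743 / 0.0025
  = 678.64
Design effect: 1.4 × 678.64 = 950.09.
Adjust for 59% response: 950.09 / 0.59 = 1610.32.
Round up → n = 1611 per group.

n = 1611 per group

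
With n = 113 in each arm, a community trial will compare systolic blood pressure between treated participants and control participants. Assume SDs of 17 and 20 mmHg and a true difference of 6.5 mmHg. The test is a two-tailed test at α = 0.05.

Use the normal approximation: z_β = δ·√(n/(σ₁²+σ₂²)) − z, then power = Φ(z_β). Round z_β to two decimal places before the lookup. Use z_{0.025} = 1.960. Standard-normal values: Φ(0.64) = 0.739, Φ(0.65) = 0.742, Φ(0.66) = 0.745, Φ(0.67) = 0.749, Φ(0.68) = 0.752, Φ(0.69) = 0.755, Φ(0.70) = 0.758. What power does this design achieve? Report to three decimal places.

z_β = δ·√(n/(σ₁²+σ₂²)) − z_{α/2}
    = 6.5 · √(113/689) − 1.960
    = 6.5 · 0.40498 − 1.960
    = 2.6323 − 1.960 = 0.6723 → 0.67
Power = Φ(0.67) = 0.749.

Power ≈ 0.749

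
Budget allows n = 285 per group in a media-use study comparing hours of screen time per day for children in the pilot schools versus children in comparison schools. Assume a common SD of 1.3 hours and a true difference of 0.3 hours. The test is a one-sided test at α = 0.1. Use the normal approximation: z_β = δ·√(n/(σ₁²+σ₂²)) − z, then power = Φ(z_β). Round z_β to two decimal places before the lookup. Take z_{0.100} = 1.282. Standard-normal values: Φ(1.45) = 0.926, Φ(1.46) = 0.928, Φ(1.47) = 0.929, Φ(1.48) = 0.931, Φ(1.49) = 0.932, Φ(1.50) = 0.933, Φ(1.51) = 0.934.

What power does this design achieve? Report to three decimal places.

z_β = δ·√(n/(σ₁²+σ₂²)) − z_α
    = 0.3 · √(285/3.38) − 1.282
    = 0.3 · 9.18257 − 1.282
    = 2.7548 − 1.282 = 1.4728 → 1.47
Power = Φ(1.47) = 0.929.

Power ≈ 0.929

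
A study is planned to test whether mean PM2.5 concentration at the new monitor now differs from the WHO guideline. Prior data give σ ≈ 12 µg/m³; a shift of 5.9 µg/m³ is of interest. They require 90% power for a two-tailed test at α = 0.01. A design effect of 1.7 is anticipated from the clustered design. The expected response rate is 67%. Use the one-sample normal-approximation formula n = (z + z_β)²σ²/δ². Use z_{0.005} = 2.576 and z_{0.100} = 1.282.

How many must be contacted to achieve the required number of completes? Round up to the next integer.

n = 157

n = (z_{α/2} + z_β)² · σ² / δ²
  = (2.576 + 1.282)² · 12² / 5.9²
  = 14.8842 · 144 / 34.81
  = 61.57
Design effect: 1.7 × 61.57 = 104.67.
Adjust for 67% response: 104.67 / 0.67 = 156.23.
Round up → n = 157.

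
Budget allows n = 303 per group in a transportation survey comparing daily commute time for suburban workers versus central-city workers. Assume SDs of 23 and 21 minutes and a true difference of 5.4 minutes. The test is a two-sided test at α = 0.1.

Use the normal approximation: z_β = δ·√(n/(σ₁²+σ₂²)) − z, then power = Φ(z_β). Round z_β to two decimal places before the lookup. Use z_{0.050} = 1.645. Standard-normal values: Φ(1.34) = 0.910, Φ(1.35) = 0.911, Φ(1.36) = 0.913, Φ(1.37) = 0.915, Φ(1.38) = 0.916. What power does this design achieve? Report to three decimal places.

z_β = δ·√(n/(σ₁²+σ₂²)) − z_{α/2}
    = 5.4 · √(303/970) − 1.645
    = 5.4 · 0.55890 − 1.645
    = 3.0181 − 1.645 = 1.3731 → 1.37
Power = Φ(1.37) = 0.915.

Power ≈ 0.915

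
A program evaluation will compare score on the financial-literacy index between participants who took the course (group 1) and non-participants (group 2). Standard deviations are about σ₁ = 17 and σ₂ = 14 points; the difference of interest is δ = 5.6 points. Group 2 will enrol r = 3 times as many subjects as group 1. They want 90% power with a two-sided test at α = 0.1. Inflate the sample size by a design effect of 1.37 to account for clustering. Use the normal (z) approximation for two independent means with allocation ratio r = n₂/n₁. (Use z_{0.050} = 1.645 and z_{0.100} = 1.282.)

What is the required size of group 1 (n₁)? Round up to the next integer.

n₁ = (z_{α/2} + z_β)² · (σ₁² + σ₂²/r) / δ²
   = (1.645 + 1.282)² · (17² + 14²/3) / 5.6²
   = 8.5673 · (289 + 65.3333) / 31.36
   = 8.5673 · 354.3333 / 31.36
   = 96.80
Design effect: 1.37 × 96.80 = 132.62.
Round up → n₁ = 133; n₂ = r·n₁ = 3 × 133 = 399.

n₁ = 133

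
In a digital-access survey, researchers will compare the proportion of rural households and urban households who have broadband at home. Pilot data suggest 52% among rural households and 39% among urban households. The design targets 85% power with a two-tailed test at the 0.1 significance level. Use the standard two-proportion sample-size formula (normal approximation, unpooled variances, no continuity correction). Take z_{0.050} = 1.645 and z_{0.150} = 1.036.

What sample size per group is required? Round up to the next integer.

n = 208 per group

n = (z_{α/2} + z_β)² · [p₁(1−p₁) + p₂(1−p₂)] / (p₁ − p₂)²
  = (1.645 + 1.036)² · (0.52·0.48 + 0.39·0.61) / (0.13)²
  = (2.681)² · (0.2496 + 0.2379) / 0.0169
  = 7.1878 · 0.4875 / 0.0169
  = 207.34
Round up → n = 208 per group.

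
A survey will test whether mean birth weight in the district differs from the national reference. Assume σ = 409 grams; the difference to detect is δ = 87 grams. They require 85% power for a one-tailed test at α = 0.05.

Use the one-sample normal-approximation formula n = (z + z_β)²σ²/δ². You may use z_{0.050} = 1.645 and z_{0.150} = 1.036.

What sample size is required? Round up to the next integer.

n = (z_α + z_β)² · σ² / δ²
  = (1.645 + 1.036)² · 409² / 87²
  = 7.1878 · 167281 / 7569
  = 158.86
Round up → n = 159.

n = 159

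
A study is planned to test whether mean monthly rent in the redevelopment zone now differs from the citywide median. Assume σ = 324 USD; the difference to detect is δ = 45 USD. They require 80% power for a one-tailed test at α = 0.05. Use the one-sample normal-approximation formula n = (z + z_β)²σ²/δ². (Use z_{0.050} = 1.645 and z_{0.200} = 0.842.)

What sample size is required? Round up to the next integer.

n = 321

n = (z_α + z_β)² · σ² / δ²
  = (1.645 + 0.842)² · 324² / 45²
  = 6.1852 · 104976 / 2025
  = 320.64
Round up → n = 321.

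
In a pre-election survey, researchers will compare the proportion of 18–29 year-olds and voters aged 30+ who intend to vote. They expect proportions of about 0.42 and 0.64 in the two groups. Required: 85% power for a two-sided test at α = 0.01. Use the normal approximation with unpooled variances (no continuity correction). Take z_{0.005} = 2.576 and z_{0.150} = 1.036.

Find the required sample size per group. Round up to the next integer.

n = 128 per group

n = (z_{α/2} + z_β)² · [p₁(1−p₁) + p₂(1−p₂)] / (p₁ − p₂)²
  = (2.576 + 1.036)² · (0.42·0.58 + 0.64·0.36) / (-0.22)²
  = (3.612)² · (0.2436 + 0.2304) / 0.0484
  = 13.0465 · 0.4740 / 0.0484
  = 127.77
Round up → n = 128 per group.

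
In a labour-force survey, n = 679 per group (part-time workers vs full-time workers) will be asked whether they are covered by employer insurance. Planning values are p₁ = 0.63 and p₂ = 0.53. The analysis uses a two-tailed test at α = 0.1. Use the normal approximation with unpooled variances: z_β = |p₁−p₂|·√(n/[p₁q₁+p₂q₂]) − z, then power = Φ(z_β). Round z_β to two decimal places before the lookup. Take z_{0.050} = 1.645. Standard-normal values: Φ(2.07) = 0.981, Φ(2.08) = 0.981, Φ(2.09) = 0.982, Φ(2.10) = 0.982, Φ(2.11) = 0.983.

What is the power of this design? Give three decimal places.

Power ≈ 0.983

z_β = |p₁−p₂|·√(n/[p₁q₁+p₂q₂]) − z_{α/2}
    = 0.10 · √(679/0.4822) − 1.645
    = 0.10 · 37.5251 − 1.645
    = 3.7525 − 1.645 = 2.1075 → 2.11
Power = Φ(2.11) = 0.983.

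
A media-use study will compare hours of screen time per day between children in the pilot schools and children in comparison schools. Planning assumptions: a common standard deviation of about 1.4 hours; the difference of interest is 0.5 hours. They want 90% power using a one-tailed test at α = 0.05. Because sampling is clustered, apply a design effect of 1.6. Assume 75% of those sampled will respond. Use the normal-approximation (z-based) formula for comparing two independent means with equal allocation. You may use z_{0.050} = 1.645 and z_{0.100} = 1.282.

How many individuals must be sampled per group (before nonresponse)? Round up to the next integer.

n = 287 per group

n = (z_α + z_β)² · (σ₁² + σ₂²) / δ²
  = (1.645 + 1.282)² · (2·1.4² = 3.92) / 0.5²
  = 8.5673 · 3.92 / 0.25
  = 134.34
Design effect: 1.6 × 134.34 = 214.94.
Adjust for 75% response: 214.94 / 0.75 = 286.58.
Round up → n = 287 per group.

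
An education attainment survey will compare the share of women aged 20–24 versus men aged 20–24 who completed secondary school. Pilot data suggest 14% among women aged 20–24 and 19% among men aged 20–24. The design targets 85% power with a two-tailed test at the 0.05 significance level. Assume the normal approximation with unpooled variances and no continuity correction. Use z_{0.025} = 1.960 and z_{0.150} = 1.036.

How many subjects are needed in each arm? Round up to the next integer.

n = 985 per group

n = (z_{α/2} + z_β)² · [p₁(1−p₁) + p₂(1−p₂)] / (p₁ − p₂)²
  = (1.960 + 1.036)² · (0.14·0.86 + 0.19·0.81) / (-0.05)²
  = (2.996)² · (0.1204 + 0.1539) / 0.0025
  = 8.9760 · 0.2743 / 0.0025
  = 984.85
Round up → n = 985 per group.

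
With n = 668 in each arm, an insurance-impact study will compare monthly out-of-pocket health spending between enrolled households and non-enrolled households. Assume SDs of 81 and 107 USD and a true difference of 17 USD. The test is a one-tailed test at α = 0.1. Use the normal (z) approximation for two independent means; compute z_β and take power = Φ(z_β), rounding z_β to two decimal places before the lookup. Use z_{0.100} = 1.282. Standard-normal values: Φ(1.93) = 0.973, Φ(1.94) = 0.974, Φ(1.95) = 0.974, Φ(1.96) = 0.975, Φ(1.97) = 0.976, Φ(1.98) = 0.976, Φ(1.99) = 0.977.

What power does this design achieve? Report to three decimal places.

z_β = δ·√(n/(σ₁²+σ₂²)) − z_α
    = 17 · √(668/18010) − 1.282
    = 17 · 0.19259 − 1.282
    = 3.2740 − 1.282 = 1.9920 → 1.99
Power = Φ(1.99) = 0.977.

Power ≈ 0.977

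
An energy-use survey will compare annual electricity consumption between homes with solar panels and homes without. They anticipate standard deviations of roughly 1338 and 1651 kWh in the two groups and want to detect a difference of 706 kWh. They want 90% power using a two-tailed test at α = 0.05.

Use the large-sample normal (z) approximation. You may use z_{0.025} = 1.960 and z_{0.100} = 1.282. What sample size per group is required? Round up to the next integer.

n = 96 per group

n = (z_{α/2} + z_β)² · (σ₁² + σ₂²) / δ²
  = (1.960 + 1.282)² · (1338² + 1651² = 4516045) / 706²
  = 10.5106 · 4516045 / 498436
  = 95.23
Round up → n = 96 per group.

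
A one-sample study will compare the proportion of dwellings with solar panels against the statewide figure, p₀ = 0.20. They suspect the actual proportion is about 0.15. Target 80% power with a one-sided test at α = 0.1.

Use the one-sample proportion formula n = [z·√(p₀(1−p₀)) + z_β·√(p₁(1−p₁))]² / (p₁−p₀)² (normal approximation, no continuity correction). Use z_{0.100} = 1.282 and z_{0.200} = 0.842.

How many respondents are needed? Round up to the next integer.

n = 265

n = [z_α·√(p₀q₀) + z_β·√(p₁q₁)]² / (p₁ − p₀)²
  = [1.282·√(0.20·0.80) + 0.842·√(0.15·0.85)]² / (-0.05)²
  = [1.282·0.4000 + 0.842·0.3571]² / 0.0025
  = [0.8135]² / 0.0025
  = 264.68
Round up → n = 265.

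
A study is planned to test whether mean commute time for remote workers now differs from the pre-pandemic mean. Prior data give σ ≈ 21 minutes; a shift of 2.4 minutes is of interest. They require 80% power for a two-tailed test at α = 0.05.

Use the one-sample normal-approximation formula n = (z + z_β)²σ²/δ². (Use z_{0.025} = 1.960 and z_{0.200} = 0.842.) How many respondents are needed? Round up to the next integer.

n = 602

n = (z_{α/2} + z_β)² · σ² / δ²
  = (1.960 + 0.842)² · 21² / 2.4²
  = 7.8512 · 441 / 5.76
  = 601.11
Round up → n = 602.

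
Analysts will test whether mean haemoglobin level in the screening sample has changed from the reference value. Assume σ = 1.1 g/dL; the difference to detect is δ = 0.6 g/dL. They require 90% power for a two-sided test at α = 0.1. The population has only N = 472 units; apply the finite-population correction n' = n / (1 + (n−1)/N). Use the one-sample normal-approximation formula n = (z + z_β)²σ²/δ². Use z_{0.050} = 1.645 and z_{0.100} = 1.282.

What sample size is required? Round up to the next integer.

n = 28

n = (z_{α/2} + z_β)² · σ² / δ²
  = (1.645 + 1.282)² · 1.1² / 0.6²
  = 8.5673 · 1.21 / 0.36
  = 28.80
Finite-population correction (N = 472): 28.80 / (1 + (28.80 − 1)/472) = 27.19.
Round up → n = 28.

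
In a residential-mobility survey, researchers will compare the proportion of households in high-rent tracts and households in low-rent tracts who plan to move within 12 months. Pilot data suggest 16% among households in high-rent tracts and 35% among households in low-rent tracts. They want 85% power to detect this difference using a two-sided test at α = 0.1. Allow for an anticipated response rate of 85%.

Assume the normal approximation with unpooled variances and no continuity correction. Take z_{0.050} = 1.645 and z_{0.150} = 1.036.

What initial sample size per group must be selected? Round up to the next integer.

n = (z_{α/2} + z_β)² · [p₁(1−p₁) + p₂(1−p₂)] / (p₁ − p₂)²
  = (1.645 + 1.036)² · (0.16·0.84 + 0.35·0.65) / (-0.19)²
  = (2.681)² · (0.1344 + 0.2275) / 0.0361
  = 7.1878 · 0.3619 / 0.0361
  = 72.06
Adjust for 85% response: 72.06 / 0.85 = 84.77.
Round up → n = 85 per group.

n = 85 per group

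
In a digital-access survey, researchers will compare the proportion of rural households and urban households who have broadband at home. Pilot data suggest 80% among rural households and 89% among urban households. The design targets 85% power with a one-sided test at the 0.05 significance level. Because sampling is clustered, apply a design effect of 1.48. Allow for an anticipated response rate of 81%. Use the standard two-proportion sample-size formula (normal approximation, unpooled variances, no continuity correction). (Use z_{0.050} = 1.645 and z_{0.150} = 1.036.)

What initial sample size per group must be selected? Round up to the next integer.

n = (z_α + z_β)² · [p₁(1−p₁) + p₂(1−p₂)] / (p₁ − p₂)²
  = (1.645 + 1.036)² · (0.80·0.20 + 0.89·0.11) / (-0.09)²
  = (2.681)² · (0.1600 + 0.0979) / 0.0081
  = 7.1878 · 0.2579 / 0.0081
  = 228.85
Design effect: 1.48 × 228.85 = 338.71.
Adjust for 81% response: 338.71 / 0.81 = 418.15.
Round up → n = 419 per group.

n = 419 per group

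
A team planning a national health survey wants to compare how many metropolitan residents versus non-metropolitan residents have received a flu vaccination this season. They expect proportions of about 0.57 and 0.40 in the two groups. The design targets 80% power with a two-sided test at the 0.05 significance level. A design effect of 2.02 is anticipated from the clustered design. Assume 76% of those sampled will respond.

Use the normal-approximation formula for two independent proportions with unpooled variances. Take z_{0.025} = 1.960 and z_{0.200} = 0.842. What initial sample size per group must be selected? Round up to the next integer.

n = (z_{α/2} + z_β)² · [p₁(1−p₁) + p₂(1−p₂)] / (p₁ − p₂)²
  = (1.960 + 0.842)² · (0.57·0.43 + 0.40·0.60) / (0.17)²
  = (2.802)² · (0.2451 + 0.2400) / 0.0289
  = 7.8512 · 0.4851 / 0.0289
  = 131.79
Design effect: 2.02 × 131.79 = 266.21.
Adjust for 76% response: 266.21 / 0.76 = 350.27.
Round up → n = 351 per group.

n = 351 per group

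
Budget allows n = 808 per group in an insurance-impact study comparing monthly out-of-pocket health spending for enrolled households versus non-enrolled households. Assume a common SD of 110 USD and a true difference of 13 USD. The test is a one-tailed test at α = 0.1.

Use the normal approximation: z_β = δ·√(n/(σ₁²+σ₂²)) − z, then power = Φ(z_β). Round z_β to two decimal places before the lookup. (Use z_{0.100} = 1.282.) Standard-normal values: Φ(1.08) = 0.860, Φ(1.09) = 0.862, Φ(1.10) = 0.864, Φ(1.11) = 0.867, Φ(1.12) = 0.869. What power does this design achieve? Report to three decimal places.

z_β = δ·√(n/(σ₁²+σ₂²)) − z_α
    = 13 · √(808/24200) − 1.282
    = 13 · 0.18273 − 1.282
    = 2.3754 − 1.282 = 1.0934 → 1.09
Power = Φ(1.09) = 0.862.

Power ≈ 0.862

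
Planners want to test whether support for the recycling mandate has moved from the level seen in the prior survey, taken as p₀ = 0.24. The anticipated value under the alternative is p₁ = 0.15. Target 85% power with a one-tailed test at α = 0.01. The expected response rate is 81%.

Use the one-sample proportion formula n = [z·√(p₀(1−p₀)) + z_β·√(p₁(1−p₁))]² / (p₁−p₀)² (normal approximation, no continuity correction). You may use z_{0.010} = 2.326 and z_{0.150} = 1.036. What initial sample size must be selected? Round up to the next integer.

n = [z_α·√(p₀q₀) + z_β·√(p₁q₁)]² / (p₁ − p₀)²
  = [2.326·√(0.24·0.76) + 1.036·√(0.15·0.85)]² / (-0.09)²
  = [2.326·0.4271 + 1.036·0.3571]² / 0.0081
  = [1.3633]² / 0.0081
  = 229.46
Adjust for 81% response: 229.46 / 0.81 = 283.29.
Round up → n = 284.

n = 284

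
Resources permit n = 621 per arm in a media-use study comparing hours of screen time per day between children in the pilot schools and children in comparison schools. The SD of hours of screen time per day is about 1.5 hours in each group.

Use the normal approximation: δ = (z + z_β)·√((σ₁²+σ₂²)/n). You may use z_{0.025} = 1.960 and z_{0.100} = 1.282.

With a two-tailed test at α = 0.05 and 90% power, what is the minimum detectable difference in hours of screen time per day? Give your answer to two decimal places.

Minimum detectable difference ≈ 0.28 hours

δ = (z_{α/2} + z_β) · √((σ₁²+σ₂²)/n)
  = (1.960 + 1.282) · √(4.5/621)
  = 3.242 · √0.00725
  = 3.242 · 0.0851
  = 0.2760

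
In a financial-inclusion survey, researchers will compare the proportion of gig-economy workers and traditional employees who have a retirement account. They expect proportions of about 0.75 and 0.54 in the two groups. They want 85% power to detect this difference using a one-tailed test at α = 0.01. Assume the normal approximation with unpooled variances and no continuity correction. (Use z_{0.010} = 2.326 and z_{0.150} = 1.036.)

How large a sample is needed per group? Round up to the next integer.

n = (z_α + z_β)² · [p₁(1−p₁) + p₂(1−p₂)] / (p₁ − p₂)²
  = (2.326 + 1.036)² · (0.75·0.25 + 0.54·0.46) / (0.21)²
  = (3.362)² · (0.1875 + 0.2484) / 0.0441
  = 11.3030 · 0.4359 / 0.0441
  = 111.72
Round up → n = 112 per group.

n = 112 per group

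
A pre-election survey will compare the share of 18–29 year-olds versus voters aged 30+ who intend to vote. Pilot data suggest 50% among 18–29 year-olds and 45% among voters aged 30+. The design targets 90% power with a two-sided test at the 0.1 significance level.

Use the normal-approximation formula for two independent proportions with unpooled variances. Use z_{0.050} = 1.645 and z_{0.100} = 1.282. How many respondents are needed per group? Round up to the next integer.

n = (z_{α/2} + z_β)² · [p₁(1−p₁) + p₂(1−p₂)] / (p₁ − p₂)²
  = (1.645 + 1.282)² · (0.50·0.50 + 0.45·0.55) / (0.05)²
  = (2.927)² · (0.2500 + 0.2475) / 0.0025
  = 8.5673 · 0.4975 / 0.0025
  = 1704.90
Round up → n = 1705 per group.

n = 1705 per group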